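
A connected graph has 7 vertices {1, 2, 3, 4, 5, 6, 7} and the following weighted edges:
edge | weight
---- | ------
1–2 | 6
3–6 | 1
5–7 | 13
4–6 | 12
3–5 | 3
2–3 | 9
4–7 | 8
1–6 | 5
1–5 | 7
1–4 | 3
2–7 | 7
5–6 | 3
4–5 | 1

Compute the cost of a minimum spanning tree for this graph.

Prim's algorithm from 5:
Step 1: cheapest edge leaving the tree is 4–5 (1); add 4.
Step 2: cheapest edge leaving the tree is 1–4 (3); add 1.
Step 3: cheapest edge leaving the tree is 3–5 (3); add 3.
Step 4: cheapest edge leaving the tree is 3–6 (1); add 6.
Step 5: cheapest edge leaving the tree is 1–2 (6); add 2.
Step 6: cheapest edge leaving the tree is 2–7 (7); add 7.
MST edges: 4–5, 1–4, 3–5, 3–6, 1–2, 2–7; total weight 1+3+3+1+6+7 = 21.

21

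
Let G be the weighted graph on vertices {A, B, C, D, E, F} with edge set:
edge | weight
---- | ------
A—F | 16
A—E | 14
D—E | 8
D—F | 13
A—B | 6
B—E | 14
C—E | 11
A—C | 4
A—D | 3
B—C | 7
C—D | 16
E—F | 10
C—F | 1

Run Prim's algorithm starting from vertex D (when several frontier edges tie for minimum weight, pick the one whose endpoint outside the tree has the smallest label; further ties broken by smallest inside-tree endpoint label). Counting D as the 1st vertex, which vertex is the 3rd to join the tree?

Prim, starting at D.
Step 1: cheapest edge leaving the tree is A—D (3); add A.
Step 2: cheapest edge leaving the tree is A—C (4); add C.
Step 3: cheapest edge leaving the tree is C—F (1); add F.
Step 4: cheapest edge leaving the tree is A—B (6); add B.
Step 5: cheapest edge leaving the tree is D—E (8); add E.
Vertex order: D, A, C, F, B, E. The 3rd vertex is C.

C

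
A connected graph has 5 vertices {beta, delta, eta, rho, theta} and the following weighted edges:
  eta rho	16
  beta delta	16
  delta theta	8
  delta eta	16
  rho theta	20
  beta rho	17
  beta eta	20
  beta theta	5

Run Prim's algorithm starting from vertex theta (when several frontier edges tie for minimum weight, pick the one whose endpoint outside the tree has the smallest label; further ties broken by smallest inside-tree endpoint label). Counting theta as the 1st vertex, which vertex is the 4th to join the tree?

eta

Grow the tree from theta using Prim:
Step 1: frontier [beta theta 5, delta theta 8, rho theta 20] → take beta theta (5); add beta.
Step 2: frontier [beta delta 16, beta rho 17, beta eta 20, delta theta 8, rho theta 20] → take delta theta (8); add delta.
Step 3: frontier [beta rho 17, beta eta 20, delta eta 16, rho theta 20] → take delta eta (16); add eta.
Step 4: frontier [beta rho 17, eta rho 16, rho theta 20] → take eta rho (16); add rho.
Vertex order: theta, beta, delta, eta, rho. The 4th vertex is eta.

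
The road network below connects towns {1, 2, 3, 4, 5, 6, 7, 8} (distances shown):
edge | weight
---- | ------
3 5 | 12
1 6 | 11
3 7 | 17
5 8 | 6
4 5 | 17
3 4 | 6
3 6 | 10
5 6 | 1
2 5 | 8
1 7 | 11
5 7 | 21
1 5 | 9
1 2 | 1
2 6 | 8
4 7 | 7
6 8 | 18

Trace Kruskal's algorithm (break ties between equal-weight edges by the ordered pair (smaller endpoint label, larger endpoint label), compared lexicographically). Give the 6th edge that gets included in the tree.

2-5

Sort edges by weight, then run Kruskal:
1 2 (1): add — endpoints in different components.
5 6 (1): add — endpoints in different components.
3 4 (6): add — endpoints in different components.
5 8 (6): add — endpoints in different components.
4 7 (7): add — endpoints in different components.
2 5 (8): add — endpoints in different components.
2 6 (8): skip — 2 and 6 already connected.
1 5 (9): skip — 1 and 5 already connected.
3 6 (10): add — endpoints in different components.
The 6th edge added is 2 5.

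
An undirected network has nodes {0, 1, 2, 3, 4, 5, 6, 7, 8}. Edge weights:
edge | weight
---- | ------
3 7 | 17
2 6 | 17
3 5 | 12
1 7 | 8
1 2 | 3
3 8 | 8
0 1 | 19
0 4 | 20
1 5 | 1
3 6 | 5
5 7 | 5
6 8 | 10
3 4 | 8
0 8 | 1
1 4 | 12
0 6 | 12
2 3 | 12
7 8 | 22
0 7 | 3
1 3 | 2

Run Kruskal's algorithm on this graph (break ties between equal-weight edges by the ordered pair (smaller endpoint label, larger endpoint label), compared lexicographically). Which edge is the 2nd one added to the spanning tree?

Kruskal's algorithm — process edges by increasing weight (ties by edge label):
0 8 (1): add — endpoints in different components.
1 5 (1): add — endpoints in different components.
1 3 (2): add — endpoints in different components.
0 7 (3): add — endpoints in different components.
1 2 (3): add — endpoints in different components.
3 6 (5): add — endpoints in different components.
5 7 (5): add — endpoints in different components.
1 7 (8): skip — 1 and 7 already connected.
3 4 (8): add — endpoints in different components.
The 2nd edge added is 1 5.

1-5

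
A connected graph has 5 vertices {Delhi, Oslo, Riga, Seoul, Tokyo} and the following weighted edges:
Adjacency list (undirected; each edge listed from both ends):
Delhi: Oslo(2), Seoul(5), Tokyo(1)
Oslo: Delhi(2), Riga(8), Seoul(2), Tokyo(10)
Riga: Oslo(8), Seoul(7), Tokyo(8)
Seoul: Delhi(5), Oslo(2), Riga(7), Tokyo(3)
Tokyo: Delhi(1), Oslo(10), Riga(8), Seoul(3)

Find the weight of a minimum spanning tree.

Grow the tree from Delhi using Prim:
Step 1: cheapest edge leaving the tree is Delhi-Tokyo (1); add Tokyo.
Step 2: cheapest edge leaving the tree is Delhi-Oslo (2); add Oslo.
Step 3: cheapest edge leaving the tree is Oslo-Seoul (2); add Seoul.
Step 4: cheapest edge leaving the tree is Riga-Seoul (7); add Riga.
MST edges: Delhi-Tokyo, Delhi-Oslo, Oslo-Seoul, Riga-Seoul; total weight 1+2+2+7 = 12.

12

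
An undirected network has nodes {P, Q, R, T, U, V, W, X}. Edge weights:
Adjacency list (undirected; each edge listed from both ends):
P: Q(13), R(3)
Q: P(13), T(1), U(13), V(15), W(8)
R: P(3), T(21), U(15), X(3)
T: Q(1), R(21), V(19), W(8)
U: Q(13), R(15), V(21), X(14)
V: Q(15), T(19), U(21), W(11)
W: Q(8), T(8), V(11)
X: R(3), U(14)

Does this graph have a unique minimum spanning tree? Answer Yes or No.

Sort edges by weight, then run Kruskal:
Q T (1): add — endpoints in different components.
P R (3): add — endpoints in different components.
R X (3): add — endpoints in different components.
Q W (8): add — endpoints in different components.
T W (8): skip — T and W already connected.
V W (11): add — endpoints in different components.
P Q (13): add — endpoints in different components.
Q U (13): add — endpoints in different components.
Non-tree edge T W has weight 8, equal to the heaviest edge on its tree cycle — swapping gives another MST of the same weight. Not unique.

No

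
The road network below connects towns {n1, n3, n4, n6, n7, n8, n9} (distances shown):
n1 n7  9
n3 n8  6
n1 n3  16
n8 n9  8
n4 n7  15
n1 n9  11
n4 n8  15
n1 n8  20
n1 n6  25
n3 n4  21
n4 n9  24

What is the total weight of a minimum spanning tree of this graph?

Kruskal's algorithm — process edges by increasing weight (ties by edge label):
n3 n8 (6): add — endpoints in different components.
n8 n9 (8): add — endpoints in different components.
n1 n7 (9): add — endpoints in different components.
n1 n9 (11): add — endpoints in different components.
n4 n7 (15): add — endpoints in different components.
n4 n8 (15): skip — n4 and n8 already connected.
n1 n3 (16): skip — n1 and n3 already connected.
n1 n8 (20): skip — n1 and n8 already connected.
n3 n4 (21): skip — n3 and n4 already connected.
n4 n9 (24): skip — n9 and n4 already connected.
n1 n6 (25): add — endpoints in different components.
MST edges: n3 n8, n8 n9, n1 n7, n1 n9, n4 n7, n1 n6; total weight 6+8+9+11+15+25 = 74.

74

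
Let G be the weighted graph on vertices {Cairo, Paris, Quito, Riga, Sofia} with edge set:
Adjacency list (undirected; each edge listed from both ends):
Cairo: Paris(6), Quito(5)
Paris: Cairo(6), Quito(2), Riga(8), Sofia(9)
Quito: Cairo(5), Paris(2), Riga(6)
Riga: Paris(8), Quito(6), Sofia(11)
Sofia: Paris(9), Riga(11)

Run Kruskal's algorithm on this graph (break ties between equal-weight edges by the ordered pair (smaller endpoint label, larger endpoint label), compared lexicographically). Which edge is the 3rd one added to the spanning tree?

Kruskal: consider edges lightest-first.
Paris-Quito (2): add. Components now {Cairo} {Riga} {Paris,Quito} {Sofia}
Cairo-Quito (5): add. Components now {Cairo,Paris,Quito} {Riga} {Sofia}
Cairo-Paris (6): skip — Cairo and Paris already connected.
Quito-Riga (6): add. Components now {Cairo,Paris,Quito,Riga} {Sofia}
Paris-Riga (8): skip — Riga and Paris already connected.
Paris-Sofia (9): add. Components now {Cairo,Paris,Quito,Riga,Sofia}
The 3rd edge added is Quito-Riga.

Quito-Riga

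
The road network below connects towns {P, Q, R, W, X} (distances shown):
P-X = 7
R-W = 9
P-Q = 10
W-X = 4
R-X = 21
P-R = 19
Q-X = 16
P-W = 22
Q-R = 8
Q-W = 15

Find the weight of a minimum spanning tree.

28

Sort edges by weight, then run Kruskal:
W-X (4): add. Components now {Q} {R} {W,X} {P}
P-X (7): add. Components now {Q} {R} {P,W,X}
Q-R (8): add. Components now {Q,R} {P,W,X}
R-W (9): add. Components now {P,Q,R,W,X}
MST edges: W-X, P-X, Q-R, R-W; total weight 4+7+8+9 = 28.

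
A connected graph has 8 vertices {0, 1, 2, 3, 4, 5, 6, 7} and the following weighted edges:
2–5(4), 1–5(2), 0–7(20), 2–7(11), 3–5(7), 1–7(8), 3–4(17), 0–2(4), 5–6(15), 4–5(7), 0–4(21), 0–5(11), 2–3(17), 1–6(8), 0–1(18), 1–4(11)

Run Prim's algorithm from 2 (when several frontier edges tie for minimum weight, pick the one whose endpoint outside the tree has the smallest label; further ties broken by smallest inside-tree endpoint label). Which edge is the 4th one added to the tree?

Prim's algorithm from 2:
Step 1: cheapest edge leaving the tree is 0–2 (4); add 0.
Step 2: cheapest edge leaving the tree is 2–5 (4); add 5.
Step 3: cheapest edge leaving the tree is 1–5 (2); add 1.
Step 4: cheapest edge leaving the tree is 3–5 (7); add 3.
Step 5: cheapest edge leaving the tree is 4–5 (7); add 4.
Step 6: cheapest edge leaving the tree is 1–6 (8); add 6.
Step 7: cheapest edge leaving the tree is 1–7 (8); add 7.
The 4th edge added is 3–5.

3-5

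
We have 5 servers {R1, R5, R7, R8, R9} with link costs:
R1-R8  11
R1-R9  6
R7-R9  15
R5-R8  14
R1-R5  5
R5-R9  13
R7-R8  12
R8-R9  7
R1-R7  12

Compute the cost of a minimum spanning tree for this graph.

Grow the tree from R7 using Prim:
Step 1: cheapest edge leaving the tree is R1-R7 (12); add R1.
Step 2: cheapest edge leaving the tree is R1-R5 (5); add R5.
Step 3: cheapest edge leaving the tree is R1-R9 (6); add R9.
Step 4: cheapest edge leaving the tree is R8-R9 (7); add R8.
MST edges: R1-R7, R1-R5, R1-R9, R8-R9; total weight 12+5+6+7 = 30.

30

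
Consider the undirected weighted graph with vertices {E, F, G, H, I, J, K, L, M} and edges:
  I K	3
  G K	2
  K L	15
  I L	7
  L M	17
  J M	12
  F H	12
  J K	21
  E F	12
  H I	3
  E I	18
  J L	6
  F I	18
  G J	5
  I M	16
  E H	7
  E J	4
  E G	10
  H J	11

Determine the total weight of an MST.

Kruskal's algorithm — process edges by increasing weight (ties by edge label):
G K (2): add — endpoints in different components.
H I (3): add — endpoints in different components.
I K (3): add — endpoints in different components.
E J (4): add — endpoints in different components.
G J (5): add — endpoints in different components.
J L (6): add — endpoints in different components.
E H (7): skip — E and H already connected.
I L (7): skip — I and L already connected.
E G (10): skip — E and G already connected.
H J (11): skip — H and J already connected.
E F (12): add — endpoints in different components.
F H (12): skip — F and H already connected.
J M (12): add — endpoints in different components.
MST edges: G K, H I, I K, E J, G J, J L, E F, J M; total weight 2+3+3+4+5+6+12+12 = 47.

47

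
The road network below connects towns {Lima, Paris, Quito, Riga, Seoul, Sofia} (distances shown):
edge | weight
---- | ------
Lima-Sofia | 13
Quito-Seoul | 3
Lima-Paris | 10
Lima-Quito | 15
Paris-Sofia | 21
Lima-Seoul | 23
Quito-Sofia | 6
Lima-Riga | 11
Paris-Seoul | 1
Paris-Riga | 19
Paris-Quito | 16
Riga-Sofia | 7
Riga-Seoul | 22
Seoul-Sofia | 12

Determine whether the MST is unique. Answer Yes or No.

Yes

Kruskal: consider edges lightest-first.
Paris-Seoul (1): add — endpoints in different components.
Quito-Seoul (3): add — endpoints in different components.
Quito-Sofia (6): add — endpoints in different components.
Riga-Sofia (7): add — endpoints in different components.
Lima-Paris (10): add — endpoints in different components.
Every non-tree edge has weight strictly greater than the heaviest edge on the tree path between its endpoints, so the MST is unique.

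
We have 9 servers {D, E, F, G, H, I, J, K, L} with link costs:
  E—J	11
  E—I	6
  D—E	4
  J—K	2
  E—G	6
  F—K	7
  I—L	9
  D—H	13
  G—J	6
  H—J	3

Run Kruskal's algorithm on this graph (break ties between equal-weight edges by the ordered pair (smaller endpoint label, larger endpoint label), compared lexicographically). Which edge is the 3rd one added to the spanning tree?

Kruskal's algorithm — process edges by increasing weight (ties by edge label):
J—K (2): add — endpoints in different components.
H—J (3): add — endpoints in different components.
D—E (4): add — endpoints in different components.
E—G (6): add — endpoints in different components.
E—I (6): add — endpoints in different components.
G—J (6): add — endpoints in different components.
F—K (7): add — endpoints in different components.
I—L (9): add — endpoints in different components.
The 3rd edge added is D—E.

D-E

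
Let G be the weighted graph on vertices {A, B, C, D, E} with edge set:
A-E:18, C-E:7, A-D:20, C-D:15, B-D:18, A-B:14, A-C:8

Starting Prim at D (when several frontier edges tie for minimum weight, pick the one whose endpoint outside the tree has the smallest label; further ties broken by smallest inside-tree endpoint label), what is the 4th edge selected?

Grow the tree from D using Prim:
Step 1: frontier [C-D 15, B-D 18, A-D 20] → take C-D (15); add C.
Step 2: frontier [C-E 7, A-C 8, B-D 18, A-D 20] → take C-E (7); add E.
Step 3: frontier [A-C 8, B-D 18, A-D 20, A-E 18] → take A-C (8); add A.
Step 4: frontier [A-B 14, B-D 18] → take A-B (14); add B.
The 4th edge added is A-B.

A-B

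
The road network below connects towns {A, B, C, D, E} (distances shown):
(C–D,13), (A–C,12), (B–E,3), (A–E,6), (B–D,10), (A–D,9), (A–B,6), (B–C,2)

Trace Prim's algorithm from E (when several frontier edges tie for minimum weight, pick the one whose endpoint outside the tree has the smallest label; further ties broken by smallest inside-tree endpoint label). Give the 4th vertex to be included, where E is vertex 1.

Prim, starting at E.
Step 1: frontier [B–E 3, A–E 6] → take B–E (3); add B.
Step 2: frontier [B–C 2, A–B 6, B–D 10, A–E 6] → take B–C (2); add C.
Step 3: frontier [A–B 6, B–D 10, A–C 12, C–D 13, A–E 6] → take A–B (6); add A.
Step 4: frontier [A–D 9, B–D 10, C–D 13] → take A–D (9); add D.
Vertex order: E, B, C, A, D. The 4th vertex is A.

A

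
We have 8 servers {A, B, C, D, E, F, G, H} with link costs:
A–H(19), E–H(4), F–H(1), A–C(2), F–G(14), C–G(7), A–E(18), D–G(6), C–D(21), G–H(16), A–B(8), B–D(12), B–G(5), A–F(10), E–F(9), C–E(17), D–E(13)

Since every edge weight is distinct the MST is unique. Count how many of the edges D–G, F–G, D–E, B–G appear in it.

Kruskal's algorithm — process edges by increasing weight (ties by edge label):
F–H (1): add — endpoints in different components.
A–C (2): add — endpoints in different components.
E–H (4): add — endpoints in different components.
B–G (5): add — endpoints in different components.
D–G (6): add — endpoints in different components.
C–G (7): add — endpoints in different components.
A–B (8): skip — A and B already connected.
E–F (9): skip — E and F already connected.
A–F (10): add — endpoints in different components.
MST edge set: {F–H, A–C, E–H, B–G, D–G, C–G, A–F}.
Of the listed edges, {D–G, B–G} are in the MST → 2.

2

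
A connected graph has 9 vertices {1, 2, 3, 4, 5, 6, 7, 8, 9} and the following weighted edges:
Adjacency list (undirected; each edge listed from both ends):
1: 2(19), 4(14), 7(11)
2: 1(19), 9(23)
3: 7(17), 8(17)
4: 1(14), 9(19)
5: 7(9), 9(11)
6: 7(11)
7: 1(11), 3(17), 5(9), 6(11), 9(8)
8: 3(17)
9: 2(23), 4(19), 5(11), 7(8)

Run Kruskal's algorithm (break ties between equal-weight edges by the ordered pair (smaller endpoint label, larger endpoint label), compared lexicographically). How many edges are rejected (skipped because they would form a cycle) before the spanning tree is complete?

Kruskal's algorithm — process edges by increasing weight (ties by edge label):
7—9 (8): add — endpoints in different components.
5—7 (9): add — endpoints in different components.
1—7 (11): add — endpoints in different components.
5—9 (11): skip — 5 and 9 already connected.
6—7 (11): add — endpoints in different components.
1—4 (14): add — endpoints in different components.
3—7 (17): add — endpoints in different components.
3—8 (17): add — endpoints in different components.
1—2 (19): add — endpoints in different components.
Edges rejected before the tree was complete: 1.

1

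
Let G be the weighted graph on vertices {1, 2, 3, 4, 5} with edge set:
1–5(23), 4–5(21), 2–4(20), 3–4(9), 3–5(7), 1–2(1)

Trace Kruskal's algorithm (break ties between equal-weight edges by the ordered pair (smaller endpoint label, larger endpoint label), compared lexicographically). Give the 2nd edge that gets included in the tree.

3-5

Kruskal: consider edges lightest-first.
1–2 (1): add. Components now {1,2} {3} {4} {5}
3–5 (7): add. Components now {1,2} {3,5} {4}
3–4 (9): add. Components now {1,2} {3,4,5}
2–4 (20): add. Components now {1,2,3,4,5}
The 2nd edge added is 3–5.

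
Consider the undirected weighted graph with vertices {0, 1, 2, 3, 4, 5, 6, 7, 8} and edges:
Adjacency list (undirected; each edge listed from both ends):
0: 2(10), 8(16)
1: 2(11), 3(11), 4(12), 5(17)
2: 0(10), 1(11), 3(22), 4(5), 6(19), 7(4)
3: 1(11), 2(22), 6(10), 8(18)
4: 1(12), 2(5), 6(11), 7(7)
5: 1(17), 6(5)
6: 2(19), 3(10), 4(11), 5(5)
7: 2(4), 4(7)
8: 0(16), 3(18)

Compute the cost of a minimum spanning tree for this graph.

Kruskal: consider edges lightest-first.
2—7 (4): add — endpoints in different components.
2—4 (5): add — endpoints in different components.
5—6 (5): add — endpoints in different components.
4—7 (7): skip — 4 and 7 already connected.
0—2 (10): add — endpoints in different components.
3—6 (10): add — endpoints in different components.
1—2 (11): add — endpoints in different components.
1—3 (11): add — endpoints in different components.
4—6 (11): skip — 4 and 6 already connected.
1—4 (12): skip — 1 and 4 already connected.
0—8 (16): add — endpoints in different components.
MST edges: 2—7, 2—4, 5—6, 0—2, 3—6, 1—2, 1—3, 0—8; total weight 4+5+5+10+10+11+11+16 = 72.

72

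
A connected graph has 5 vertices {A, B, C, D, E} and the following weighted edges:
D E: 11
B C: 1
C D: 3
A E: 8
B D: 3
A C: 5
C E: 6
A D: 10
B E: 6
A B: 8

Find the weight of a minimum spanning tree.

15

Sort edges by weight, then run Kruskal:
B C (1): add — endpoints in different components.
B D (3): add — endpoints in different components.
C D (3): skip — C and D already connected.
A C (5): add — endpoints in different components.
B E (6): add — endpoints in different components.
MST edges: B C, B D, A C, B E; total weight 1+3+5+6 = 15.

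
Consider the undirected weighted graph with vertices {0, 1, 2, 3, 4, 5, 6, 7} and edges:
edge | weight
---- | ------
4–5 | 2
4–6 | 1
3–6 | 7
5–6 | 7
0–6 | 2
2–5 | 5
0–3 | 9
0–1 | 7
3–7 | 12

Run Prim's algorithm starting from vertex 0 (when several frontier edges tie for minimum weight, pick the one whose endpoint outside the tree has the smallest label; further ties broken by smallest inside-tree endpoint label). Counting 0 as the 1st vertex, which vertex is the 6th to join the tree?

1

Prim, starting at 0.
Step 1: cheapest edge leaving the tree is 0–6 (2); add 6.
Step 2: cheapest edge leaving the tree is 4–6 (1); add 4.
Step 3: cheapest edge leaving the tree is 4–5 (2); add 5.
Step 4: cheapest edge leaving the tree is 2–5 (5); add 2.
Step 5: cheapest edge leaving the tree is 0–1 (7); add 1.
Step 6: cheapest edge leaving the tree is 3–6 (7); add 3.
Step 7: cheapest edge leaving the tree is 3–7 (12); add 7.
Vertex order: 0, 6, 4, 5, 2, 1, 3, 7. The 6th vertex is 1.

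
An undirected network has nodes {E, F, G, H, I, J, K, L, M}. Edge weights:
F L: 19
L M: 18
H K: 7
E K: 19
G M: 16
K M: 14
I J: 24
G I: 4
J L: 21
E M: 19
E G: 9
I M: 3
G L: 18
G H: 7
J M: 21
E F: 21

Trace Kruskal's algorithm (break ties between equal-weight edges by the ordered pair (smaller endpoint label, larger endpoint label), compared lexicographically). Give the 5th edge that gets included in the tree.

E-G

Kruskal's algorithm — process edges by increasing weight (ties by edge label):
I M (3): add — endpoints in different components.
G I (4): add — endpoints in different components.
G H (7): add — endpoints in different components.
H K (7): add — endpoints in different components.
E G (9): add — endpoints in different components.
K M (14): skip — K and M already connected.
G M (16): skip — G and M already connected.
G L (18): add — endpoints in different components.
L M (18): skip — L and M already connected.
E K (19): skip — E and K already connected.
E M (19): skip — E and M already connected.
F L (19): add — endpoints in different components.
E F (21): skip — E and F already connected.
J L (21): add — endpoints in different components.
The 5th edge added is E G.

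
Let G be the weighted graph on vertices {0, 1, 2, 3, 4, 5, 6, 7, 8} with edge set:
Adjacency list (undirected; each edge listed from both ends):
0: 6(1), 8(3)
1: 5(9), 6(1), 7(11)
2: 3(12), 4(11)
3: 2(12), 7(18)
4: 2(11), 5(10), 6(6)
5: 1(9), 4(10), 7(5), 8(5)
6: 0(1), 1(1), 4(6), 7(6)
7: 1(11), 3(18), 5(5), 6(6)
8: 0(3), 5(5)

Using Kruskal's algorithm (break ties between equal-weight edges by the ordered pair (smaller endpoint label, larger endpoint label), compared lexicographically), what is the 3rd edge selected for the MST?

0-8

Kruskal: consider edges lightest-first.
0 6 (1): add — endpoints in different components.
1 6 (1): add — endpoints in different components.
0 8 (3): add — endpoints in different components.
5 7 (5): add — endpoints in different components.
5 8 (5): add — endpoints in different components.
4 6 (6): add — endpoints in different components.
6 7 (6): skip — 6 and 7 already connected.
1 5 (9): skip — 1 and 5 already connected.
4 5 (10): skip — 4 and 5 already connected.
1 7 (11): skip — 1 and 7 already connected.
2 4 (11): add — endpoints in different components.
2 3 (12): add — endpoints in different components.
The 3rd edge added is 0 8.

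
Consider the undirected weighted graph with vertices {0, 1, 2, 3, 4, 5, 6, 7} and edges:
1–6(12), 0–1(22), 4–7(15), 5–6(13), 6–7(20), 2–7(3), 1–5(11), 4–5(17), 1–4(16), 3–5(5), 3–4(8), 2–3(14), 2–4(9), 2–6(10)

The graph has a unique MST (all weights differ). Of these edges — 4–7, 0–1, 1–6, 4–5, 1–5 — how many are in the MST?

Kruskal: consider edges lightest-first.
2–7 (3): add — endpoints in different components.
3–5 (5): add — endpoints in different components.
3–4 (8): add — endpoints in different components.
2–4 (9): add — endpoints in different components.
2–6 (10): add — endpoints in different components.
1–5 (11): add — endpoints in different components.
1–6 (12): skip — 1 and 6 already connected.
5–6 (13): skip — 5 and 6 already connected.
2–3 (14): skip — 2 and 3 already connected.
4–7 (15): skip — 4 and 7 already connected.
1–4 (16): skip — 1 and 4 already connected.
4–5 (17): skip — 4 and 5 already connected.
6–7 (20): skip — 6 and 7 already connected.
0–1 (22): add — endpoints in different components.
MST edge set: {2–7, 3–5, 3–4, 2–4, 2–6, 1–5, 0–1}.
Of the listed edges, {0–1, 1–5} are in the MST → 2.

2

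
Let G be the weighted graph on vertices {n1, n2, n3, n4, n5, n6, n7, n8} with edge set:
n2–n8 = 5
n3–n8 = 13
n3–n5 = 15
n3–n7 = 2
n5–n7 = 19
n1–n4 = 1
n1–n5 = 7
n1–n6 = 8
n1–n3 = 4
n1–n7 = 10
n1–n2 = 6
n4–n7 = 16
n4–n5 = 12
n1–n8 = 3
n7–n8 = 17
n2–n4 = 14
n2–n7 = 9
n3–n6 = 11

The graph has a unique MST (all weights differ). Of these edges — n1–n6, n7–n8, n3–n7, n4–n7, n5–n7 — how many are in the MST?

2

Kruskal: consider edges lightest-first.
n1–n4 (1): add — endpoints in different components.
n3–n7 (2): add — endpoints in different components.
n1–n8 (3): add — endpoints in different components.
n1–n3 (4): add — endpoints in different components.
n2–n8 (5): add — endpoints in different components.
n1–n2 (6): skip — n2 and n1 already connected.
n1–n5 (7): add — endpoints in different components.
n1–n6 (8): add — endpoints in different components.
MST edge set: {n1–n4, n3–n7, n1–n8, n1–n3, n2–n8, n1–n5, n1–n6}.
Of the listed edges, {n1–n6, n3–n7} are in the MST → 2.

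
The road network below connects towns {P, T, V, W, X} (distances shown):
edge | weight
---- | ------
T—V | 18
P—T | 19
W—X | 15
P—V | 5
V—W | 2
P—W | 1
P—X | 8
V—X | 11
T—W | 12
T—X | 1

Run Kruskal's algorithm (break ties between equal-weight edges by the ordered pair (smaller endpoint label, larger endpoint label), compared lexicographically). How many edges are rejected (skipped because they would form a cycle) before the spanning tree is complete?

Kruskal's algorithm — process edges by increasing weight (ties by edge label):
P—W (1): add. Components now {V} {T} {P,W} {X}
T—X (1): add. Components now {V} {T,X} {P,W}
V—W (2): add. Components now {P,V,W} {T,X}
P—V (5): skip — V and P already connected.
P—X (8): add. Components now {P,T,V,W,X}
Edges rejected before the tree was complete: 1.

1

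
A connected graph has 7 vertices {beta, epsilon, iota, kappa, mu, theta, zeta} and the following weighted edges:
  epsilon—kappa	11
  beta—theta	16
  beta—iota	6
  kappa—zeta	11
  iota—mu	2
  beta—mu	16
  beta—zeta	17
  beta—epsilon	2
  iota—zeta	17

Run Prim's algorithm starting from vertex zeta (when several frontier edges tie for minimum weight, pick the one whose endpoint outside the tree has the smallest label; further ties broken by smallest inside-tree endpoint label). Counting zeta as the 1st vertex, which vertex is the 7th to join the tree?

Prim's algorithm from zeta:
Step 1: frontier [kappa—zeta 11, beta—zeta 17, iota—zeta 17] → take kappa—zeta (11); add kappa.
Step 2: frontier [epsilon—kappa 11, beta—zeta 17, iota—zeta 17] → take epsilon—kappa (11); add epsilon.
Step 3: frontier [beta—epsilon 2, beta—zeta 17, iota—zeta 17] → take beta—epsilon (2); add beta.
Step 4: frontier [beta—iota 6, beta—mu 16, beta—theta 16, iota—zeta 17] → take beta—iota (6); add iota.
Step 5: frontier [beta—mu 16, beta—theta 16, iota—mu 2] → take iota—mu (2); add mu.
Step 6: frontier [beta—theta 16] → take beta—theta (16); add theta.
Vertex order: zeta, kappa, epsilon, beta, iota, mu, theta. The 7th vertex is theta.

theta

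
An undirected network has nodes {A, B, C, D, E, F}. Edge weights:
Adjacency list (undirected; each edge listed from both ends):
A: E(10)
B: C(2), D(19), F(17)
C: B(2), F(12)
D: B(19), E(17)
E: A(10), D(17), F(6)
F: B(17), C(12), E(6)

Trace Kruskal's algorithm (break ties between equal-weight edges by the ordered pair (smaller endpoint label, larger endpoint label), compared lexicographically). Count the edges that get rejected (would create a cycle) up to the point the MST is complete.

1

Sort edges by weight, then run Kruskal:
B–C (2): add. Components now {A} {B,C} {D} {E} {F}
E–F (6): add. Components now {A} {B,C} {D} {E,F}
A–E (10): add. Components now {A,E,F} {B,C} {D}
C–F (12): add. Components now {A,B,C,E,F} {D}
B–F (17): skip — B and F already connected.
D–E (17): add. Components now {A,B,C,D,E,F}
Edges rejected before the tree was complete: 1.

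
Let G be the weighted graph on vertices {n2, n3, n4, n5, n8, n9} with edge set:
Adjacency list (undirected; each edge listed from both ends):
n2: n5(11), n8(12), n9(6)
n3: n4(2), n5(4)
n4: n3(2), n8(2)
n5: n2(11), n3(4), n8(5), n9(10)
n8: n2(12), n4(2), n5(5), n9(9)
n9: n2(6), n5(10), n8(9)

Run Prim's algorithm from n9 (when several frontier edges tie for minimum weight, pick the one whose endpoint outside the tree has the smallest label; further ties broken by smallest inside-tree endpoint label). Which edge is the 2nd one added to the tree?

Prim, starting at n9.
Step 1: cheapest edge leaving the tree is n2-n9 (6); add n2.
Step 2: cheapest edge leaving the tree is n8-n9 (9); add n8.
Step 3: cheapest edge leaving the tree is n4-n8 (2); add n4.
Step 4: cheapest edge leaving the tree is n3-n4 (2); add n3.
Step 5: cheapest edge leaving the tree is n3-n5 (4); add n5.
The 2nd edge added is n8-n9.

n8-n9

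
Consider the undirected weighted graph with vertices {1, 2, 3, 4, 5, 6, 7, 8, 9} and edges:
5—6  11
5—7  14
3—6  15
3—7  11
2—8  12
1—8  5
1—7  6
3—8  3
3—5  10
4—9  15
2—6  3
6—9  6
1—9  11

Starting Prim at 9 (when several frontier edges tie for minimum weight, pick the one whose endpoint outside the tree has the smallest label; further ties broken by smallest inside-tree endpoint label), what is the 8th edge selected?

Prim's algorithm from 9:
Step 1: cheapest edge leaving the tree is 6—9 (6); add 6.
Step 2: cheapest edge leaving the tree is 2—6 (3); add 2.
Step 3: cheapest edge leaving the tree is 1—9 (11); add 1.
Step 4: cheapest edge leaving the tree is 1—8 (5); add 8.
Step 5: cheapest edge leaving the tree is 3—8 (3); add 3.
Step 6: cheapest edge leaving the tree is 1—7 (6); add 7.
Step 7: cheapest edge leaving the tree is 3—5 (10); add 5.
Step 8: cheapest edge leaving the tree is 4—9 (15); add 4.
The 8th edge added is 4—9.

4-9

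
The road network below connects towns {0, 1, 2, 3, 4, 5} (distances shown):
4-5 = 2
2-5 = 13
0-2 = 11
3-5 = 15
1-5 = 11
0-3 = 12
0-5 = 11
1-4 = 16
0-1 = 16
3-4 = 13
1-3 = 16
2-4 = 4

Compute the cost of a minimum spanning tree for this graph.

40

Prim, starting at 2.
Step 1: frontier [2-4 4, 0-2 11, 2-5 13] → take 2-4 (4); add 4.
Step 2: frontier [0-2 11, 2-5 13, 4-5 2, 3-4 13, 1-4 16] → take 4-5 (2); add 5.
Step 3: frontier [0-2 11, 3-4 13, 1-4 16, 0-5 11, 1-5 11, 3-5 15] → take 0-2 (11); add 0.
Step 4: frontier [0-3 12, 0-1 16, 3-4 13, 1-4 16, 1-5 11, 3-5 15] → take 1-5 (11); add 1.
Step 5: frontier [0-3 12, 1-3 16, 3-4 13, 3-5 15] → take 0-3 (12); add 3.
MST edges: 2-4, 4-5, 0-2, 1-5, 0-3; total weight 4+2+11+11+12 = 40.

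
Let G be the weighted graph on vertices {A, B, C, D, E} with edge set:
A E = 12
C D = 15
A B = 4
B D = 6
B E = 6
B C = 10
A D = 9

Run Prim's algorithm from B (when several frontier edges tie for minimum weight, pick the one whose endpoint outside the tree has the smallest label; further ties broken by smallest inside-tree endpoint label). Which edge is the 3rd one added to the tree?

Prim's algorithm from B:
Step 1: frontier [A B 4, B D 6, B E 6, B C 10] → take A B (4); add A.
Step 2: frontier [A D 9, A E 12, B D 6, B E 6, B C 10] → take B D (6); add D.
Step 3: frontier [A E 12, B E 6, B C 10, C D 15] → take B E (6); add E.
Step 4: frontier [B C 10, C D 15] → take B C (10); add C.
The 3rd edge added is B E.

B-E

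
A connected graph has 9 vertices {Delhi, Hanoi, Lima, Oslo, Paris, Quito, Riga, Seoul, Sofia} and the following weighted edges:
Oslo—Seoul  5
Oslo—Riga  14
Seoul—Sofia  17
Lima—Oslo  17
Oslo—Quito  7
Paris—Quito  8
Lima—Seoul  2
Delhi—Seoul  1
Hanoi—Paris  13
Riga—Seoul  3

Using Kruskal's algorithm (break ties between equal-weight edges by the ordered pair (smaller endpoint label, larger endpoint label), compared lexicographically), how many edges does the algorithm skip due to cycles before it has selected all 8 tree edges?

2

Kruskal: consider edges lightest-first.
Delhi—Seoul (1): add — endpoints in different components.
Lima—Seoul (2): add — endpoints in different components.
Riga—Seoul (3): add — endpoints in different components.
Oslo—Seoul (5): add — endpoints in different components.
Oslo—Quito (7): add — endpoints in different components.
Paris—Quito (8): add — endpoints in different components.
Hanoi—Paris (13): add — endpoints in different components.
Oslo—Riga (14): skip — Oslo and Riga already connected.
Lima—Oslo (17): skip — Lima and Oslo already connected.
Seoul—Sofia (17): add — endpoints in different components.
Edges rejected before the tree was complete: 2.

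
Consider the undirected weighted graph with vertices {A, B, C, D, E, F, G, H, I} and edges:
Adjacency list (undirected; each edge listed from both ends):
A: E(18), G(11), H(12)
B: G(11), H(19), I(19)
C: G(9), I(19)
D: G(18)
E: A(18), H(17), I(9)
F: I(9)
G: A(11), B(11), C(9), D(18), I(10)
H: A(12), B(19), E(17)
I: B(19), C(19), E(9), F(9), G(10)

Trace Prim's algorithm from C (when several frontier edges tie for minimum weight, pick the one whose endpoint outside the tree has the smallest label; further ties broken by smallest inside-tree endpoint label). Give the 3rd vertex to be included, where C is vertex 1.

Grow the tree from C using Prim:
Step 1: frontier [C—G 9, C—I 19] → take C—G (9); add G.
Step 2: frontier [C—I 19, G—I 10, A—G 11, B—G 11, D—G 18] → take G—I (10); add I.
Step 3: frontier [A—G 11, B—G 11, D—G 18, E—I 9, F—I 9, B—I 19] → take E—I (9); add E.
Step 4: frontier [E—H 17, A—E 18, A—G 11, B—G 11, D—G 18, F—I 9, B—I 19] → take F—I (9); add F.
Step 5: frontier [E—H 17, A—E 18, A—G 11, B—G 11, D—G 18, B—I 19] → take A—G (11); add A.
Step 6: frontier [A—H 12, E—H 17, B—G 11, D—G 18, B—I 19] → take B—G (11); add B.
Step 7: frontier [A—H 12, B—H 19, E—H 17, D—G 18] → take A—H (12); add H.
Step 8: frontier [D—G 18] → take D—G (18); add D.
Vertex order: C, G, I, E, F, A, B, H, D. The 3rd vertex is I.

I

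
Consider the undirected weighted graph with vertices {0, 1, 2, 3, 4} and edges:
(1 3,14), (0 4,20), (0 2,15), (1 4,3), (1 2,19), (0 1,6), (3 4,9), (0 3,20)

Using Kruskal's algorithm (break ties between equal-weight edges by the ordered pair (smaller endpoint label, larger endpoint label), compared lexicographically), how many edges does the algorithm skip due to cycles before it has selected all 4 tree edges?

1

Kruskal's algorithm — process edges by increasing weight (ties by edge label):
1 4 (3): add. Components now {0} {1,4} {2} {3}
0 1 (6): add. Components now {0,1,4} {2} {3}
3 4 (9): add. Components now {0,1,3,4} {2}
1 3 (14): skip — 1 and 3 already connected.
0 2 (15): add. Components now {0,1,2,3,4}
Edges rejected before the tree was complete: 1.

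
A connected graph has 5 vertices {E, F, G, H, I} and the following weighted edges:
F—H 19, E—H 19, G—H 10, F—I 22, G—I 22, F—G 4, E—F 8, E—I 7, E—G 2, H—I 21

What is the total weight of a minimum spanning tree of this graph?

23

Kruskal: consider edges lightest-first.
E—G (2): add. Components now {E,G} {F} {H} {I}
F—G (4): add. Components now {E,F,G} {H} {I}
E—I (7): add. Components now {E,F,G,I} {H}
E—F (8): skip — E and F already connected.
G—H (10): add. Components now {E,F,G,H,I}
MST edges: E—G, F—G, E—I, G—H; total weight 2+4+7+10 = 23.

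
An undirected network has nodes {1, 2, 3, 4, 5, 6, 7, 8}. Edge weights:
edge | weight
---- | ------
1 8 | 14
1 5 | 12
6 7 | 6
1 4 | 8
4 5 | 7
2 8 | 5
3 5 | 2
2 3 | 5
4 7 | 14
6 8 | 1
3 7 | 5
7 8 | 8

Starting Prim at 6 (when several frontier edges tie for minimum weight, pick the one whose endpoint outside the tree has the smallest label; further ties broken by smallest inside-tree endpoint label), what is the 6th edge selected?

4-5

Prim, starting at 6.
Step 1: cheapest edge leaving the tree is 6 8 (1); add 8.
Step 2: cheapest edge leaving the tree is 2 8 (5); add 2.
Step 3: cheapest edge leaving the tree is 2 3 (5); add 3.
Step 4: cheapest edge leaving the tree is 3 5 (2); add 5.
Step 5: cheapest edge leaving the tree is 3 7 (5); add 7.
Step 6: cheapest edge leaving the tree is 4 5 (7); add 4.
Step 7: cheapest edge leaving the tree is 1 4 (8); add 1.
The 6th edge added is 4 5.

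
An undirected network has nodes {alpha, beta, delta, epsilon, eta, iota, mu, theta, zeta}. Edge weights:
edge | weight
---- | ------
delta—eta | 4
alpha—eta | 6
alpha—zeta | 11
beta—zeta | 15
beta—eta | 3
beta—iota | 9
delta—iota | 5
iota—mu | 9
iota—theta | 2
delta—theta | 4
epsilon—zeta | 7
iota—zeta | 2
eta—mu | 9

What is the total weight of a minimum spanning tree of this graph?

37

Grow the tree from epsilon using Prim:
Step 1: frontier [epsilon—zeta 7] → take epsilon—zeta (7); add zeta.
Step 2: frontier [iota—zeta 2, alpha—zeta 11, beta—zeta 15] → take iota—zeta (2); add iota.
Step 3: frontier [iota—theta 2, delta—iota 5, beta—iota 9, iota—mu 9, alpha—zeta 11, beta—zeta 15] → take iota—theta (2); add theta.
Step 4: frontier [delta—iota 5, beta—iota 9, iota—mu 9, delta—theta 4, alpha—zeta 11, beta—zeta 15] → take delta—theta (4); add delta.
Step 5: frontier [delta—eta 4, beta—iota 9, iota—mu 9, alpha—zeta 11, beta—zeta 15] → take delta—eta (4); add eta.
Step 6: frontier [beta—eta 3, alpha—eta 6, eta—mu 9, beta—iota 9, iota—mu 9, alpha—zeta 11, beta—zeta 15] → take beta—eta (3); add beta.
Step 7: frontier [alpha—eta 6, eta—mu 9, iota—mu 9, alpha—zeta 11] → take alpha—eta (6); add alpha.
Step 8: frontier [eta—mu 9, iota—mu 9] → take eta—mu (9); add mu.
MST edges: epsilon—zeta, iota—zeta, iota—theta, delta—theta, delta—eta, beta—eta, alpha—eta, eta—mu; total weight 7+2+2+4+4+3+6+9 = 37.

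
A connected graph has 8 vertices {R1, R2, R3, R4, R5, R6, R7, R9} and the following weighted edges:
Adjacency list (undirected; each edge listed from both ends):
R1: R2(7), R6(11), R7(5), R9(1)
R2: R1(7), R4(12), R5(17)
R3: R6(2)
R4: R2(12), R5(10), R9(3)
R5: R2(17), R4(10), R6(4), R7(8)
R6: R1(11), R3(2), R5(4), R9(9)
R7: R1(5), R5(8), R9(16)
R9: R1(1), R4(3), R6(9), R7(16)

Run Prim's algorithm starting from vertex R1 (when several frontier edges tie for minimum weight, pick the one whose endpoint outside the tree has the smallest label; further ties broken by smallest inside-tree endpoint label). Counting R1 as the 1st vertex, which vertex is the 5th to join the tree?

Grow the tree from R1 using Prim:
Step 1: frontier [R1—R9 1, R1—R7 5, R1—R2 7, R1—R6 11] → take R1—R9 (1); add R9.
Step 2: frontier [R1—R7 5, R1—R2 7, R1—R6 11, R4—R9 3, R6—R9 9, R7—R9 16] → take R4—R9 (3); add R4.
Step 3: frontier [R1—R7 5, R1—R2 7, R1—R6 11, R4—R5 10, R2—R4 12, R6—R9 9, R7—R9 16] → take R1—R7 (5); add R7.
Step 4: frontier [R1—R2 7, R1—R6 11, R4—R5 10, R2—R4 12, R5—R7 8, R6—R9 9] → take R1—R2 (7); add R2.
Step 5: frontier [R1—R6 11, R2—R5 17, R4—R5 10, R5—R7 8, R6—R9 9] → take R5—R7 (8); add R5.
Step 6: frontier [R1—R6 11, R5—R6 4, R6—R9 9] → take R5—R6 (4); add R6.
Step 7: frontier [R3—R6 2] → take R3—R6 (2); add R3.
Vertex order: R1, R9, R4, R7, R2, R5, R6, R3. The 5th vertex is R2.

R2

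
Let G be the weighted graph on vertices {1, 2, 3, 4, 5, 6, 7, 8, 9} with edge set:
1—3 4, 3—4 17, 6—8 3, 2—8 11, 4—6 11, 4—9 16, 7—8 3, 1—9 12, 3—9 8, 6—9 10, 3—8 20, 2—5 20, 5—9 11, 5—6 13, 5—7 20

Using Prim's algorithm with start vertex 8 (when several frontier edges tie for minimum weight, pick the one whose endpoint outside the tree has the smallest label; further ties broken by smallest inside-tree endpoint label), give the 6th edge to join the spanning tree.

Prim, starting at 8.
Step 1: cheapest edge leaving the tree is 6—8 (3); add 6.
Step 2: cheapest edge leaving the tree is 7—8 (3); add 7.
Step 3: cheapest edge leaving the tree is 6—9 (10); add 9.
Step 4: cheapest edge leaving the tree is 3—9 (8); add 3.
Step 5: cheapest edge leaving the tree is 1—3 (4); add 1.
Step 6: cheapest edge leaving the tree is 2—8 (11); add 2.
Step 7: cheapest edge leaving the tree is 4—6 (11); add 4.
Step 8: cheapest edge leaving the tree is 5—9 (11); add 5.
The 6th edge added is 2—8.

2-8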